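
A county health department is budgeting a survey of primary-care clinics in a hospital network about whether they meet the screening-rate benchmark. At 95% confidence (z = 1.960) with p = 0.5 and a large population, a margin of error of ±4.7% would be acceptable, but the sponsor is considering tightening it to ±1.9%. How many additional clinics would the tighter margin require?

At ±4.7%: n = 1.960² × 0.2500 / 0.047² ≈ 434.77 → 435.
At ±1.9%: n = 1.960² × 0.2500 / 0.019² ≈ 2660.39 → 2661.
Additional respondents: 2661 − 435 = 2226.

2226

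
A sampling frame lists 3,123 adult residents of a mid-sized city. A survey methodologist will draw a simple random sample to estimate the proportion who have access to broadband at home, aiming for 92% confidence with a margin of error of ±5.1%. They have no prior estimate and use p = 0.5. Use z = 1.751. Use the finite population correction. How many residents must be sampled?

Unadjusted: n₀ = 1.751² × 0.50 × 0.50 / 0.051² ≈ 294.69, so n₀ = 295.
Finite population correction with N = 3,123: n = n₀ / (1 + (n₀−1)/N) = 295 / (1 + 294/3123) = 295 / 1.0941 ≈ 269.62.
Rounding up, n = 270.

270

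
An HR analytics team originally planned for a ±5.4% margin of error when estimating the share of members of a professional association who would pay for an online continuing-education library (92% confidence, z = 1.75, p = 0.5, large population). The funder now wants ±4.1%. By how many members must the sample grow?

193

At ±5.4%: n = 1.75² × 0.2500 / 0.054² ≈ 262.56 → 263.
At ±4.1%: n = 1.75² × 0.2500 / 0.041² ≈ 455.46 → 456.
Additional respondents: 456 − 263 = 193.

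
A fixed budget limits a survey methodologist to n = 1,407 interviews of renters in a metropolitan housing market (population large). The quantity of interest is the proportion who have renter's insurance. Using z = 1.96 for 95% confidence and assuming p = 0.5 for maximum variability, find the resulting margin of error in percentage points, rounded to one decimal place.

SE(p̂) = √[p(1−p)/n] = √[0.2500/1407] = 0.01333.
E = z × SE = 1.96 × 0.01333 = 0.02613, or 2.6 percentage points.

2.6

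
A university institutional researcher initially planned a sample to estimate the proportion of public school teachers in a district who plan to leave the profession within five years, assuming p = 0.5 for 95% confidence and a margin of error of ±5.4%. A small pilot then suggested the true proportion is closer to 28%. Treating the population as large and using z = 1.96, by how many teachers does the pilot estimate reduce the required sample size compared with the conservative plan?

Conservative (p = 0.5): n = 1.96² × 0.25 / 0.054² ≈ 329.36 → 330.
Using p = 0.28: p(1−p) = 0.2016, so n = 1.96² × 0.2016 / 0.054² ≈ 265.59 → 266.
Reduction: 330 − 266 = 64.

64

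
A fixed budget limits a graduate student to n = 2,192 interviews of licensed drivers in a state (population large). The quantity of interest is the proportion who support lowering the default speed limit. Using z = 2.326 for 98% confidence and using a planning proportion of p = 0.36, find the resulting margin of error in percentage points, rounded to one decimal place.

2.4

SE(p̂) = √[p(1−p)/n] = √[0.2304/2192] = 0.01025.
E = z × SE = 2.326 × 0.01025 = 0.02385, or 2.4 percentage points.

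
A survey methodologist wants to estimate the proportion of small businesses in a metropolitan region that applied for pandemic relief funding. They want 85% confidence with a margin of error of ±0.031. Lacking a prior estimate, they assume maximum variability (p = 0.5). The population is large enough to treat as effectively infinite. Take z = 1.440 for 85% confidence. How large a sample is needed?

540

With p = 0.5, p(1−p) = 0.25.
n = z²·p(1−p)/E² = 1.440² × 0.2500 / 0.031² = 2.0736 × 0.2500 / 0.000961 ≈ 539.44.
Rounding up gives n = 540.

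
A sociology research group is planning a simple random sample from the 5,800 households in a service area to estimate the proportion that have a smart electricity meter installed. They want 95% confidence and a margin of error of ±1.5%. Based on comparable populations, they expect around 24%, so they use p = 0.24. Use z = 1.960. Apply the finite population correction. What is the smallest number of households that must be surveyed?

2027

Unadjusted: n₀ = 1.960² × 0.24 × 0.76 / 0.015² ≈ 3114.26, so n₀ = 3115.
Finite population correction with N = 5,800: n = n₀ / (1 + (n₀−1)/N) = 3115 / (1 + 3114/5800) = 3115 / 1.5369 ≈ 2026.81.
Rounding up, n = 2027.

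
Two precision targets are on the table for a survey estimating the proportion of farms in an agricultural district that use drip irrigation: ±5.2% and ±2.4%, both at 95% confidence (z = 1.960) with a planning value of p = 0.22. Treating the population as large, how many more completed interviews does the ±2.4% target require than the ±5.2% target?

901

At ±5.2%: n = 1.960² × 0.1716 / 0.052² ≈ 243.79 → 244.
At ±2.4%: n = 1.960² × 0.1716 / 0.024² ≈ 1144.48 → 1145.
Additional respondents: 1145 − 244 = 901.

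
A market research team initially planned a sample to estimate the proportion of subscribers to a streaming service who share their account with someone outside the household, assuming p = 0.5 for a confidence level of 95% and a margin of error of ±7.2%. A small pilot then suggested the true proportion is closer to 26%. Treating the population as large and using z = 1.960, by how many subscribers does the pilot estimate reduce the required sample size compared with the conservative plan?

43

Conservative (p = 0.5): n = 1.960² × 0.25 / 0.072² ≈ 185.26 → 186.
Using p = 0.26: p(1−p) = 0.1924, so n = 1.960² × 0.1924 / 0.072² ≈ 142.58 → 143.
Reduction: 186 − 143 = 43.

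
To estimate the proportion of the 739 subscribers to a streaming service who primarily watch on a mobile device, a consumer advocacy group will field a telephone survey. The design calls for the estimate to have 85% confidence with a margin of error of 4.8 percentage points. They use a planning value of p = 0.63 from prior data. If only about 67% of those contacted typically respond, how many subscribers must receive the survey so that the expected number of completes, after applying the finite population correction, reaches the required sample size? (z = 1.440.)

245

Completed interviews needed (unadjusted): n₀ = 1.440² × 0.2331 / 0.048² ≈ 209.79 → 210.
FPC for N = 739: n = 210 / (1 + 209/739) = 210 / 1.2828 ≈ 163.70 → 164.
At a 67% response rate, contacts needed = 164 / 0.67 ≈ 244.78 → 245.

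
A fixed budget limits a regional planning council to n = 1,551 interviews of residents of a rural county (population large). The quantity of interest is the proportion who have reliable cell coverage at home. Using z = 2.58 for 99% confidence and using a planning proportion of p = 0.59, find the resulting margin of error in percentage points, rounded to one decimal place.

SE(p̂) = √[p(1−p)/n] = √[0.2419/1551] = 0.01249.
E = z × SE = 2.58 × 0.01249 = 0.03222, or 3.2 percentage points.

3.2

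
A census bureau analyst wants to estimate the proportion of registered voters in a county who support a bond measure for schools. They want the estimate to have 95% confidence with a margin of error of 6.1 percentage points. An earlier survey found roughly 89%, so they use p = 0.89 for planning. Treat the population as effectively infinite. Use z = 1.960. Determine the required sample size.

102

With p = 0.89, p(1−p) = 0.0979.
n = z²·p(1−p)/E² = 1.960² × 0.0979 / 0.061² = 3.8416 × 0.0979 / 0.003721 ≈ 101.07.
Rounding up gives n = 102.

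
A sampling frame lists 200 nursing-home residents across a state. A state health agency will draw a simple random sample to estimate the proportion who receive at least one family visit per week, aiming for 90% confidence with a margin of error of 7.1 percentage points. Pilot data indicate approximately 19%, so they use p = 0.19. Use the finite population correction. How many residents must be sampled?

For 90% confidence, z = 1.645.
Unadjusted: n₀ = 1.645² × 0.19 × 0.81 / 0.071² ≈ 82.61, so n₀ = 83.
Finite population correction with N = 200: n = n₀ / (1 + (n₀−1)/N) = 83 / (1 + 82/200) = 83 / 1.4100 ≈ 58.87.
Rounding up, n = 59.

59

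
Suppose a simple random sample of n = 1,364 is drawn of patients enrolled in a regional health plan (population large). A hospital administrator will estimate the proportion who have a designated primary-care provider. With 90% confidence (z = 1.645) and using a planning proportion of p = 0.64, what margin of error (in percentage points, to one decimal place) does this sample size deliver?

2.1

SE(p̂) = √[p(1−p)/n] = √[0.2304/1364] = 0.01300.
E = z × SE = 1.645 × 0.01300 = 0.02138, or 2.1 percentage points.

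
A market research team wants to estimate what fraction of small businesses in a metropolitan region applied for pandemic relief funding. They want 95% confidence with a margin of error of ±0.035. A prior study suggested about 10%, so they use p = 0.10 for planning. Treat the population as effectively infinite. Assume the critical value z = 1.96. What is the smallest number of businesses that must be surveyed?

283

With p = 0.10, p(1−p) = 0.0900.
n = z²·p(1−p)/E² = 1.96² × 0.0900 / 0.035² = 3.8416 × 0.0900 / 0.001225 ≈ 282.24.
Rounding up gives n = 283.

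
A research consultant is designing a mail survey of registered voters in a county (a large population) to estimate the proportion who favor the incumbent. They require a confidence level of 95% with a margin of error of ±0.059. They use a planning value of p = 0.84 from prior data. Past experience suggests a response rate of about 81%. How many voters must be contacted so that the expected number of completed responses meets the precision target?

For 95% confidence, z = 1.960.
Completed interviews needed: n₀ = 1.960² × 0.1344 / 0.059² ≈ 148.32 → 149.
At an 81% response rate, contacts needed = 149 / 0.81 ≈ 183.95 → 184.

184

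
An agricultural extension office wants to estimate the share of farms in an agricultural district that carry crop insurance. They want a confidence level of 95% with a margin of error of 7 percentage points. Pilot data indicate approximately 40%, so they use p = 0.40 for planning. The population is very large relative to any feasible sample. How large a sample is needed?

For 95% confidence, z = 1.96.
With p = 0.40, p(1−p) = 0.2400.
n = z²·p(1−p)/E² = 1.96² × 0.2400 / 0.070² = 3.8416 × 0.2400 / 0.004900 ≈ 188.16.
Rounding up gives n = 189.

189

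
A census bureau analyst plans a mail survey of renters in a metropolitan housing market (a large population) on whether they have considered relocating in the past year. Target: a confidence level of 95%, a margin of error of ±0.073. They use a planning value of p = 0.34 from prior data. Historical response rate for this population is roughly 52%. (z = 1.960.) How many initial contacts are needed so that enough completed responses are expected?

312

Completed interviews needed: n₀ = 1.960² × 0.2244 / 0.073² ≈ 161.77 → 162.
At a 52% response rate, contacts needed = 162 / 0.52 ≈ 311.54 → 312.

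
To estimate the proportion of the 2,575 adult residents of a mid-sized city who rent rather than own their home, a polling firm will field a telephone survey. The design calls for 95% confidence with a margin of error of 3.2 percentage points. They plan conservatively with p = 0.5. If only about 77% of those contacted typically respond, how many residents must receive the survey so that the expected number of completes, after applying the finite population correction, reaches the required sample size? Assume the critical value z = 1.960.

Completed interviews needed (unadjusted): n₀ = 1.960² × 0.2500 / 0.032² ≈ 937.89 → 938.
FPC for N = 2,575: n = 938 / (1 + 937/2575) = 938 / 1.3639 ≈ 687.74 → 688.
At a 77% response rate, contacts needed = 688 / 0.77 ≈ 893.51 → 894.

894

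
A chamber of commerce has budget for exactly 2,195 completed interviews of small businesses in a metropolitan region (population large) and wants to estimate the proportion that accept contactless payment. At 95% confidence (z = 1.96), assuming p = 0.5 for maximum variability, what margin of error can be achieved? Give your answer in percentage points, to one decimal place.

2.1

SE(p̂) = √[p(1−p)/n] = √[0.2500/2195] = 0.01067.
E = z × SE = 1.96 × 0.01067 = 0.02092, or 2.1 percentage points.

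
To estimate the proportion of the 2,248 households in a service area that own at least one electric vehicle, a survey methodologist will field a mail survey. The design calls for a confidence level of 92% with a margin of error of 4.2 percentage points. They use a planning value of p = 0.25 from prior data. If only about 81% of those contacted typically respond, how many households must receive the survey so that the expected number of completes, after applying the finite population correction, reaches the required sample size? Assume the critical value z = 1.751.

352

Completed interviews needed (unadjusted): n₀ = 1.751² × 0.1875 / 0.042² ≈ 325.89 → 326.
FPC for N = 2,248: n = 326 / (1 + 325/2248) = 326 / 1.1446 ≈ 284.82 → 285.
At an 81% response rate, contacts needed = 285 / 0.81 ≈ 351.85 → 352.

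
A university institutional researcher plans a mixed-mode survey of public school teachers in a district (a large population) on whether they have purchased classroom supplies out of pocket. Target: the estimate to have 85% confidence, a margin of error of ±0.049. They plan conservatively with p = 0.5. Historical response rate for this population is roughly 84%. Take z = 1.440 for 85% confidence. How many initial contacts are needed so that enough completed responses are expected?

Completed interviews needed: n₀ = 1.440² × 0.2500 / 0.049² ≈ 215.91 → 216.
At an 84% response rate, contacts needed = 216 / 0.84 ≈ 257.14 → 258.

258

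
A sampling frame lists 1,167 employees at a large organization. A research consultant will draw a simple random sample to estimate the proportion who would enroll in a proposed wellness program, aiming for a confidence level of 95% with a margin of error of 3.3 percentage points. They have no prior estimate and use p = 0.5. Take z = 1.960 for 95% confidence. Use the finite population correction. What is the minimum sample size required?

Unadjusted: n₀ = 1.960² × 0.50 × 0.50 / 0.033² ≈ 881.91, so n₀ = 882.
Finite population correction with N = 1,167: n = n₀ / (1 + (n₀−1)/N) = 882 / (1 + 881/1167) = 882 / 1.7549 ≈ 502.58.
Rounding up, n = 503.

503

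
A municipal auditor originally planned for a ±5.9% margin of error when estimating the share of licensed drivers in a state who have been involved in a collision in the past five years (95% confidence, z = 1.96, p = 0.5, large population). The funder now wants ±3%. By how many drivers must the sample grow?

792

At ±5.9%: n = 1.96² × 0.2500 / 0.059² ≈ 275.90 → 276.
At ±3%: n = 1.96² × 0.2500 / 0.030² ≈ 1067.11 → 1068.
Additional respondents: 1068 − 276 = 792.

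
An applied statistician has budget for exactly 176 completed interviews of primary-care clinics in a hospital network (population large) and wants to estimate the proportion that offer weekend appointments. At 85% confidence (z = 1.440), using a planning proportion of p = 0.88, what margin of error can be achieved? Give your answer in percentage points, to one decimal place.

SE(p̂) = √[p(1−p)/n] = √[0.1056/176] = 0.02449.
E = z × SE = 1.440 × 0.02449 = 0.03527, or 3.5 percentage points.

3.5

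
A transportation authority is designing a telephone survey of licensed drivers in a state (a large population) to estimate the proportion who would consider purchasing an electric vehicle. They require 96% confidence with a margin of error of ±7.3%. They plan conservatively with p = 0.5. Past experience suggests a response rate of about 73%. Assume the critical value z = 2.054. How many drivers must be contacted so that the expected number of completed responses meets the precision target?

Completed interviews needed: n₀ = 2.054² × 0.2500 / 0.073² ≈ 197.92 → 198.
At a 73% response rate, contacts needed = 198 / 0.73 ≈ 271.23 → 272.

272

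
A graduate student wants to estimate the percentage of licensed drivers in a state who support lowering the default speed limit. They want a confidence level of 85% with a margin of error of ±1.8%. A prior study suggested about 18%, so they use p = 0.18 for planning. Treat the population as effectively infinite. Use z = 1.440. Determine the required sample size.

With p = 0.18, p(1−p) = 0.1476.
n = z²·p(1−p)/E² = 1.440² × 0.1476 / 0.018² = 2.0736 × 0.1476 / 0.000324 ≈ 944.64.
Rounding up gives n = 945.

945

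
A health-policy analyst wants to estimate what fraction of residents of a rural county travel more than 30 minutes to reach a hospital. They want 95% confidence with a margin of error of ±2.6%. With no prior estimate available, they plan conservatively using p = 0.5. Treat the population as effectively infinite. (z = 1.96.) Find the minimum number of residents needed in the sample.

1421

With p = 0.5, p(1−p) = 0.25.
n = z²·p(1−p)/E² = 1.96² × 0.2500 / 0.026² = 3.8416 × 0.2500 / 0.000676 ≈ 1420.71.
Rounding up gives n = 1421.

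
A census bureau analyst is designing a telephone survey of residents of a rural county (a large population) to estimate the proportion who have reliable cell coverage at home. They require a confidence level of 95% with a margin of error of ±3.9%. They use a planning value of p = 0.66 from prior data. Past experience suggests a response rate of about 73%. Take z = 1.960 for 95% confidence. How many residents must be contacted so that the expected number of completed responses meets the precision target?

777

Completed interviews needed: n₀ = 1.960² × 0.2244 / 0.039² ≈ 566.77 → 567.
At a 73% response rate, contacts needed = 567 / 0.73 ≈ 776.71 → 777.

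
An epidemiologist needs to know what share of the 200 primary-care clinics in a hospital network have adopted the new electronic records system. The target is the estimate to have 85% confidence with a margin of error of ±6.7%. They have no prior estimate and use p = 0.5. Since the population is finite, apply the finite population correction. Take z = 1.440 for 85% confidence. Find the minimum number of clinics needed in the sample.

Unadjusted: n₀ = 1.440² × 0.50 × 0.50 / 0.067² ≈ 115.48, so n₀ = 116.
Finite population correction with N = 200: n = n₀ / (1 + (n₀−1)/N) = 116 / (1 + 115/200) = 116 / 1.5750 ≈ 73.65.
Rounding up, n = 74.

74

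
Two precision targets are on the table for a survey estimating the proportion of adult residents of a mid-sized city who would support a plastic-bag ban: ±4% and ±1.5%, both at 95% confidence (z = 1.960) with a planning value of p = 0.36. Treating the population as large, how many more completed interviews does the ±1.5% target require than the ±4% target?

3380

At ±4%: n = 1.960² × 0.2304 / 0.040² ≈ 553.19 → 554.
At ±1.5%: n = 1.960² × 0.2304 / 0.015² ≈ 3933.80 → 3934.
Additional respondents: 3934 − 554 = 3380.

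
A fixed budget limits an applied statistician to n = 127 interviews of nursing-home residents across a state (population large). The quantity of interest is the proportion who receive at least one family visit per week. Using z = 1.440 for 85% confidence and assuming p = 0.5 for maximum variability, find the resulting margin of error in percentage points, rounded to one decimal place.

6.4

SE(p̂) = √[p(1−p)/n] = √[0.2500/127] = 0.04437.
E = z × SE = 1.440 × 0.04437 = 0.06389, or 6.4 percentage points.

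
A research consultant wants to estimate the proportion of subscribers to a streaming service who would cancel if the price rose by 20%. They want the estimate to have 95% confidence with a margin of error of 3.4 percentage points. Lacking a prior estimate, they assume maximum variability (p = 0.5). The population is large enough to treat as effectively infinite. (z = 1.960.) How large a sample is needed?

With p = 0.5, p(1−p) = 0.25.
n = z²·p(1−p)/E² = 1.960² × 0.2500 / 0.034² = 3.8416 × 0.2500 / 0.001156 ≈ 830.80.
Rounding up gives n = 831.

831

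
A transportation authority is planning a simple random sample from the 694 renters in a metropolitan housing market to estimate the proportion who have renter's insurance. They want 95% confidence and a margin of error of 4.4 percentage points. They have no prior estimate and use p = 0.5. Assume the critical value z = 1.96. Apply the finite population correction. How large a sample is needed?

Unadjusted: n₀ = 1.96² × 0.50 × 0.50 / 0.044² ≈ 496.07, so n₀ = 497.
Finite population correction with N = 694: n = n₀ / (1 + (n₀−1)/N) = 497 / (1 + 496/694) = 497 / 1.7147 ≈ 289.85.
Rounding up, n = 290.

290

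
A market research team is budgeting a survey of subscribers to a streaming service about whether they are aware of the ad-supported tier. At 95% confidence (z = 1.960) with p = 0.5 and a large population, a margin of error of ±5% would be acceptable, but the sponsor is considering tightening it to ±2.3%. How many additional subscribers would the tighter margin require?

1431

At ±5%: n = 1.960² × 0.2500 / 0.050² ≈ 384.16 → 385.
At ±2.3%: n = 1.960² × 0.2500 / 0.023² ≈ 1815.50 → 1816.
Additional respondents: 1816 − 385 = 1431.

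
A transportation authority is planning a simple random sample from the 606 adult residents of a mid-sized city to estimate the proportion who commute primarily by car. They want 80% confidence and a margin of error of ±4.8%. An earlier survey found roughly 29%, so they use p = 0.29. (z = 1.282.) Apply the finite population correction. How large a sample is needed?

Unadjusted: n₀ = 1.282² × 0.29 × 0.71 / 0.048² ≈ 146.88, so n₀ = 147.
Finite population correction with N = 606: n = n₀ / (1 + (n₀−1)/N) = 147 / (1 + 146/606) = 147 / 1.2409 ≈ 118.46.
Rounding up, n = 119.

119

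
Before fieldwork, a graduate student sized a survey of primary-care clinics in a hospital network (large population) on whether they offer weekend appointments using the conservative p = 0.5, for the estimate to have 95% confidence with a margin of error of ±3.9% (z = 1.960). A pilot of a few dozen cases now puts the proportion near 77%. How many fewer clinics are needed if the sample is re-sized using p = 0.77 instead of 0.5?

Conservative (p = 0.5): n = 1.960² × 0.25 / 0.039² ≈ 631.43 → 632.
Using p = 0.77: p(1−p) = 0.1771, so n = 1.960² × 0.1771 / 0.039² ≈ 447.30 → 448.
Reduction: 632 − 448 = 184.

184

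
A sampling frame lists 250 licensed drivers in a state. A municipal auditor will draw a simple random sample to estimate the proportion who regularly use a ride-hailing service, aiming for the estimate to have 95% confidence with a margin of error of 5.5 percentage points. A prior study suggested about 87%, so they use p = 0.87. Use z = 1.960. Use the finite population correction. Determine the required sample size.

Unadjusted: n₀ = 1.960² × 0.87 × 0.13 / 0.055² ≈ 143.63, so n₀ = 144.
Finite population correction with N = 250: n = n₀ / (1 + (n₀−1)/N) = 144 / (1 + 143/250) = 144 / 1.5720 ≈ 91.60.
Rounding up, n = 92.

92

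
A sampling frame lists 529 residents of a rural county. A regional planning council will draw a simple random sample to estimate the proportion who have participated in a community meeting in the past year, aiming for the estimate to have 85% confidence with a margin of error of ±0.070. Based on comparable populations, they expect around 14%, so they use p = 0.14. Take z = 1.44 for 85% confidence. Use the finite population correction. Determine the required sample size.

47

Unadjusted: n₀ = 1.44² × 0.14 × 0.86 / 0.070² ≈ 50.95, so n₀ = 51.
Finite population correction with N = 529: n = n₀ / (1 + (n₀−1)/N) = 51 / (1 + 50/529) = 51 / 1.0945 ≈ 46.60.
Rounding up, n = 47.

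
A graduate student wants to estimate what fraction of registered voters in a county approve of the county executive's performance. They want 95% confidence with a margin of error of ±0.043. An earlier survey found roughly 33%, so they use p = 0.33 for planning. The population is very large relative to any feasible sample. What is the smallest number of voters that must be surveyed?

For 95% confidence, z = 1.960.
With p = 0.33, p(1−p) = 0.2211.
n = z²·p(1−p)/E² = 1.960² × 0.2211 / 0.043² = 3.8416 × 0.2211 / 0.001849 ≈ 459.37.
Rounding up gives n = 460.

460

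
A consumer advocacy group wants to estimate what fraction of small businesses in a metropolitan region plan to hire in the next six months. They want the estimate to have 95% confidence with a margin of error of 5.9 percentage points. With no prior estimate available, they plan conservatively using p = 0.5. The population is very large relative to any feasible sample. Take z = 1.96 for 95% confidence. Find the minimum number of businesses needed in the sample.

With p = 0.5, p(1−p) = 0.25.
n = z²·p(1−p)/E² = 1.96² × 0.2500 / 0.059² = 3.8416 × 0.2500 / 0.003481 ≈ 275.90.
Rounding up gives n = 276.

276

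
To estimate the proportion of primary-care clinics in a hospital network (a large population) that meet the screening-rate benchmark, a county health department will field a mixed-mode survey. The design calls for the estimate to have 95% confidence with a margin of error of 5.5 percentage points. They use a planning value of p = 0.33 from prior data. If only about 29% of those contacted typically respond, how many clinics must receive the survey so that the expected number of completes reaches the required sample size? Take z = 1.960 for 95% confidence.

Completed interviews needed: n₀ = 1.960² × 0.2211 / 0.055² ≈ 280.79 → 281.
At a 29% response rate, contacts needed = 281 / 0.29 ≈ 968.97 → 969.

969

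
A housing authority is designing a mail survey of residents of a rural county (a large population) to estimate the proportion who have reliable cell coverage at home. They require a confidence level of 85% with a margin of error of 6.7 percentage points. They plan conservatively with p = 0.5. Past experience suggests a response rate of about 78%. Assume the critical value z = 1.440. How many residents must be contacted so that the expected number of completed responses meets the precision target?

Completed interviews needed: n₀ = 1.440² × 0.2500 / 0.067² ≈ 115.48 → 116.
At a 78% response rate, contacts needed = 116 / 0.78 ≈ 148.72 → 149.

149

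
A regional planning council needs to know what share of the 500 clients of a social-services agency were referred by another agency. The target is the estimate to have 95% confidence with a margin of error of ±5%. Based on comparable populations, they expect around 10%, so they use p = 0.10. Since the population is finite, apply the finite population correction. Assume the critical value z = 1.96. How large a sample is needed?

Unadjusted: n₀ = 1.96² × 0.10 × 0.90 / 0.050² ≈ 138.30, so n₀ = 139.
Finite population correction with N = 500: n = n₀ / (1 + (n₀−1)/N) = 139 / (1 + 138/500) = 139 / 1.2760 ≈ 108.93.
Rounding up, n = 109.

109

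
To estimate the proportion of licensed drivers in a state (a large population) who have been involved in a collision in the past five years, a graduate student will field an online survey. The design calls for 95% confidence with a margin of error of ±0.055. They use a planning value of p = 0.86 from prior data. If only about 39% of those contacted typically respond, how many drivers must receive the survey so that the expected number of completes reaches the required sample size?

For 95% confidence, z = 1.960.
Completed interviews needed: n₀ = 1.960² × 0.1204 / 0.055² ≈ 152.90 → 153.
At a 39% response rate, contacts needed = 153 / 0.39 ≈ 392.31 → 393.

393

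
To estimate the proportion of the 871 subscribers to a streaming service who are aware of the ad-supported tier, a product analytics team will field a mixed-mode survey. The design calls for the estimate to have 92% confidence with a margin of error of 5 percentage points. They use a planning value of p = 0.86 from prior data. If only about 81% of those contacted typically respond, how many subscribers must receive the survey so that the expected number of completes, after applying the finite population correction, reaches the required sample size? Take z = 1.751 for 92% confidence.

157

Completed interviews needed (unadjusted): n₀ = 1.751² × 0.1204 / 0.050² ≈ 147.66 → 148.
FPC for N = 871: n = 148 / (1 + 147/871) = 148 / 1.1688 ≈ 126.63 → 127.
At an 81% response rate, contacts needed = 127 / 0.81 ≈ 156.79 → 157.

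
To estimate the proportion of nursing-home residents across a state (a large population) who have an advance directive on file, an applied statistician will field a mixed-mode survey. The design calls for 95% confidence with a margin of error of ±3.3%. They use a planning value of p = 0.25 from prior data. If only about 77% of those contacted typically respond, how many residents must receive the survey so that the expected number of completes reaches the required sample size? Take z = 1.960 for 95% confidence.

Completed interviews needed: n₀ = 1.960² × 0.1875 / 0.033² ≈ 661.43 → 662.
At a 77% response rate, contacts needed = 662 / 0.77 ≈ 859.74 → 860.

860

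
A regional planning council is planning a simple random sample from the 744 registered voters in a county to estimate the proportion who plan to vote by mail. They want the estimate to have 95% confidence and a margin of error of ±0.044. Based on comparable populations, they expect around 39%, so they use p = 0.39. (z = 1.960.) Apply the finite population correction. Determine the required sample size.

Unadjusted: n₀ = 1.960² × 0.39 × 0.61 / 0.044² ≈ 472.06, so n₀ = 473.
Finite population correction with N = 744: n = n₀ / (1 + (n₀−1)/N) = 473 / (1 + 472/744) = 473 / 1.6344 ≈ 289.40.
Rounding up, n = 290.

290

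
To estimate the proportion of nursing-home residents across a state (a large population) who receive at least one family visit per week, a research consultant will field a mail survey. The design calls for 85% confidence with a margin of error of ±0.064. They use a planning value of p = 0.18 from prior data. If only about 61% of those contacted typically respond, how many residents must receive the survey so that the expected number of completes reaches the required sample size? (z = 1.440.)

123

Completed interviews needed: n₀ = 1.440² × 0.1476 / 0.064² ≈ 74.72 → 75.
At a 61% response rate, contacts needed = 75 / 0.61 ≈ 122.95 → 123.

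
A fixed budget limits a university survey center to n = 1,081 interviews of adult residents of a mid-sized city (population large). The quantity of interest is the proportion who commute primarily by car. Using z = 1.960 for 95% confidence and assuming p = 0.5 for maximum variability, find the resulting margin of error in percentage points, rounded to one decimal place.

SE(p̂) = √[p(1−p)/n] = √[0.2500/1081] = 0.01521.
E = z × SE = 1.960 × 0.01521 = 0.02981, or 3.0 percentage points.

3.0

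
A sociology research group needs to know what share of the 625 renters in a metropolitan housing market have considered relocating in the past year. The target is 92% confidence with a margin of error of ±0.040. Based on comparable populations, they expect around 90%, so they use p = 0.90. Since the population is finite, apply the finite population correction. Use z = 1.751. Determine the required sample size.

136

Unadjusted: n₀ = 1.751² × 0.90 × 0.10 / 0.040² ≈ 172.46, so n₀ = 173.
Finite population correction with N = 625: n = n₀ / (1 + (n₀−1)/N) = 173 / (1 + 172/625) = 173 / 1.2752 ≈ 135.66.
Rounding up, n = 136.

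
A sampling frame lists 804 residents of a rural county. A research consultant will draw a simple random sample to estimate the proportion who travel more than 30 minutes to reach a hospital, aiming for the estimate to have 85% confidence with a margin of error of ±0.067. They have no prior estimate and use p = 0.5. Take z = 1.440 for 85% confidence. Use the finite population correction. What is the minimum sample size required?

Unadjusted: n₀ = 1.440² × 0.50 × 0.50 / 0.067² ≈ 115.48, so n₀ = 116.
Finite population correction with N = 804: n = n₀ / (1 + (n₀−1)/N) = 116 / (1 + 115/804) = 116 / 1.1430 ≈ 101.48.
Rounding up, n = 102.

102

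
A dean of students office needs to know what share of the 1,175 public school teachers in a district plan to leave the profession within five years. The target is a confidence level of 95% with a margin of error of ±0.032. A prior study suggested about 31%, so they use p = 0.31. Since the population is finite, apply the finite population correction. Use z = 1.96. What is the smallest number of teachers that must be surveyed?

Unadjusted: n₀ = 1.96² × 0.31 × 0.69 / 0.032² ≈ 802.46, so n₀ = 803.
Finite population correction with N = 1,175: n = n₀ / (1 + (n₀−1)/N) = 803 / (1 + 802/1175) = 803 / 1.6826 ≈ 477.25.
Rounding up, n = 478.

478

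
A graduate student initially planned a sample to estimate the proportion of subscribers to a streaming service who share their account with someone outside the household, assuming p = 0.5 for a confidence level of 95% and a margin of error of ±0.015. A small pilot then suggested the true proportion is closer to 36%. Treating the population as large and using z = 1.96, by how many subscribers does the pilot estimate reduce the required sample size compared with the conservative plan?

Conservative (p = 0.5): n = 1.96² × 0.25 / 0.015² ≈ 4268.44 → 4269.
Using p = 0.36: p(1−p) = 0.2304, so n = 1.96² × 0.2304 / 0.015² ≈ 3933.80 → 3934.
Reduction: 4269 − 3934 = 335.

335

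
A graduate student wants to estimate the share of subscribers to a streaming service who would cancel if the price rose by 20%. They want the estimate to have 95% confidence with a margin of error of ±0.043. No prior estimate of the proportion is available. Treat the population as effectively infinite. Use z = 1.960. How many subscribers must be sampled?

520

With no prior estimate, use p = 0.5, giving p(1−p) = 0.25.
n = z²·p(1−p)/E² = 1.960² × 0.2500 / 0.043² = 3.8416 × 0.2500 / 0.001849 ≈ 519.42.
Rounding up gives n = 520.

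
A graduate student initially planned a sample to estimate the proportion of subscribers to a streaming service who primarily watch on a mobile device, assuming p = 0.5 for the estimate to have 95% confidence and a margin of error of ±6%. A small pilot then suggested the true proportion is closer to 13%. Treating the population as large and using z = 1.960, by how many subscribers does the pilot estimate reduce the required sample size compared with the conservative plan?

146

Conservative (p = 0.5): n = 1.960² × 0.25 / 0.060² ≈ 266.78 → 267.
Using p = 0.13: p(1−p) = 0.1131, so n = 1.960² × 0.1131 / 0.060² ≈ 120.69 → 121.
Reduction: 267 − 121 = 146.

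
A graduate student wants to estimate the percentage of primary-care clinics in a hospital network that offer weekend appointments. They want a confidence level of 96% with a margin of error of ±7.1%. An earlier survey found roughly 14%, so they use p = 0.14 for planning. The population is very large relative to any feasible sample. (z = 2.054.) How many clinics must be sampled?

With p = 0.14, p(1−p) = 0.1204.
n = z²·p(1−p)/E² = 2.054² × 0.1204 / 0.071² = 4.2189 × 0.1204 / 0.005041 ≈ 100.77.
Rounding up gives n = 101.

101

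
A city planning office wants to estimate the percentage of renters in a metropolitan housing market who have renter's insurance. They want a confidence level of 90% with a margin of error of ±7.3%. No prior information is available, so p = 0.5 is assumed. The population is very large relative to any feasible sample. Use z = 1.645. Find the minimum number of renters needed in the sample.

127

With p = 0.5, p(1−p) = 0.25.
n = z²·p(1−p)/E² = 1.645² × 0.2500 / 0.073² = 2.7060 × 0.2500 / 0.005329 ≈ 126.95.
Rounding up gives n = 127.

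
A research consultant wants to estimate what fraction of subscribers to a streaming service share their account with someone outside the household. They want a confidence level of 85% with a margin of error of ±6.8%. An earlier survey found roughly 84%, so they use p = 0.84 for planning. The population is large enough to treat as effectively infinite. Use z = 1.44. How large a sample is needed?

61

With p = 0.84, p(1−p) = 0.1344.
n = z²·p(1−p)/E² = 1.44² × 0.1344 / 0.068² = 2.0736 × 0.1344 / 0.004624 ≈ 60.27.
Rounding up gives n = 61.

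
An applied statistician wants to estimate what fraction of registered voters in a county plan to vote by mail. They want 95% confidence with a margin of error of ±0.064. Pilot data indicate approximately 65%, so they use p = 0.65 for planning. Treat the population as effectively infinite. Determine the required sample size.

For 95% confidence, z = 1.960.
With p = 0.65, p(1−p) = 0.2275.
n = z²·p(1−p)/E² = 1.960² × 0.2275 / 0.064² = 3.8416 × 0.2275 / 0.004096 ≈ 213.37.
Rounding up gives n = 214.

214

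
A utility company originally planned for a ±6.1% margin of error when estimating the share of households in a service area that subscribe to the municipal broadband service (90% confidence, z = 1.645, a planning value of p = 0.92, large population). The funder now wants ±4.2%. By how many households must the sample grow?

At ±6.1%: n = 1.645² × 0.0736 / 0.061² ≈ 53.52 → 54.
At ±4.2%: n = 1.645² × 0.0736 / 0.042² ≈ 112.90 → 113.
Additional respondents: 113 − 54 = 59.

59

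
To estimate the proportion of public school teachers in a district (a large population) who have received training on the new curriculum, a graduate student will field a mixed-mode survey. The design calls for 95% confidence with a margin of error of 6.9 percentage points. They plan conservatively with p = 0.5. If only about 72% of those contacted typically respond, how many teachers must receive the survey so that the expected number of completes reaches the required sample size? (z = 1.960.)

281

Completed interviews needed: n₀ = 1.960² × 0.2500 / 0.069² ≈ 201.72 → 202.
At a 72% response rate, contacts needed = 202 / 0.72 ≈ 280.56 → 281.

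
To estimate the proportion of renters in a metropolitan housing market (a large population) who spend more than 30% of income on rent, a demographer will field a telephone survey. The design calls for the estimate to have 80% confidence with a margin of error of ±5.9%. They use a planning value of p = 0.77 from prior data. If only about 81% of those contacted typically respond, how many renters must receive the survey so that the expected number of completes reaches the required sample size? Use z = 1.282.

Completed interviews needed: n₀ = 1.282² × 0.1771 / 0.059² ≈ 83.62 → 84.
At an 81% response rate, contacts needed = 84 / 0.81 ≈ 103.70 → 104.

104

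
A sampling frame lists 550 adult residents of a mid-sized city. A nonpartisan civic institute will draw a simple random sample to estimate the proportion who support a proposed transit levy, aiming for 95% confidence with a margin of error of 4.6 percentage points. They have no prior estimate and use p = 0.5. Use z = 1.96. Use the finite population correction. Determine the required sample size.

249

Unadjusted: n₀ = 1.96² × 0.50 × 0.50 / 0.046² ≈ 453.88, so n₀ = 454.
Finite population correction with N = 550: n = n₀ / (1 + (n₀−1)/N) = 454 / (1 + 453/550) = 454 / 1.8236 ≈ 248.95.
Rounding up, n = 249.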